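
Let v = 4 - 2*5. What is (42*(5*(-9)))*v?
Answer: 11340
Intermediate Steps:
v = -6 (v = 4 - 10 = -6)
(42*(5*(-9)))*v = (42*(5*(-9)))*(-6) = (42*(-45))*(-6) = -1890*(-6) = 11340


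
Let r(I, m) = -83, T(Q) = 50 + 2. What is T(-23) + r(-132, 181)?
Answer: -31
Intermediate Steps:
T(Q) = 52
T(-23) + r(-132, 181) = 52 - 83 = -31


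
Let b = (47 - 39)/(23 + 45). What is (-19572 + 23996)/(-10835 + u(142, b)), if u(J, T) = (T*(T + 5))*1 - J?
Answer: -1278536/3172179 ≈ -0.40305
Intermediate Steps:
b = 2/17 (b = 8/68 = 8*(1/68) = 2/17 ≈ 0.11765)
u(J, T) = -J + T*(5 + T) (u(J, T) = (T*(5 + T))*1 - J = T*(5 + T) - J = -J + T*(5 + T))
(-19572 + 23996)/(-10835 + u(142, b)) = (-19572 + 23996)/(-10835 + ((2/17)² - 1*142 + 5*(2/17))) = 4424/(-10835 + (4/289 - 142 + 10/17)) = 4424/(-10835 - 40864/289) = 4424/(-3172179/289) = 4424*(-289/3172179) = -1278536/3172179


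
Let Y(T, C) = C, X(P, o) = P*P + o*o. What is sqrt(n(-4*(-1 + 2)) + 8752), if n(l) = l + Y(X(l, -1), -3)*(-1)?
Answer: sqrt(8751) ≈ 93.547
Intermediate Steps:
X(P, o) = P**2 + o**2
n(l) = 3 + l (n(l) = l - 3*(-1) = l + 3 = 3 + l)
sqrt(n(-4*(-1 + 2)) + 8752) = sqrt((3 - 4*(-1 + 2)) + 8752) = sqrt((3 - 4*1) + 8752) = sqrt((3 - 4) + 8752) = sqrt(-1 + 8752) = sqrt(8751)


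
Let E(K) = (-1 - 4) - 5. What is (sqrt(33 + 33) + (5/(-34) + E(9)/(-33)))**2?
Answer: 83116969/1258884 + 175*sqrt(66)/561 ≈ 68.559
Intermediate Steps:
E(K) = -10 (E(K) = -5 - 5 = -10)
(sqrt(33 + 33) + (5/(-34) + E(9)/(-33)))**2 = (sqrt(33 + 33) + (5/(-34) - 10/(-33)))**2 = (sqrt(66) + (5*(-1/34) - 10*(-1/33)))**2 = (sqrt(66) + (-5/34 + 10/33))**2 = (sqrt(66) + 175/1122)**2 = (175/1122 + sqrt(66))**2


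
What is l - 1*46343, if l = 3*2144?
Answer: -39911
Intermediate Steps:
l = 6432
l - 1*46343 = 6432 - 1*46343 = 6432 - 46343 = -39911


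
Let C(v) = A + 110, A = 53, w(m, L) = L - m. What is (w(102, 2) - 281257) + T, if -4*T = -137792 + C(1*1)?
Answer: -987799/4 ≈ -2.4695e+5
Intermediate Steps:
C(v) = 163 (C(v) = 53 + 110 = 163)
T = 137629/4 (T = -(-137792 + 163)/4 = -¼*(-137629) = 137629/4 ≈ 34407.)
(w(102, 2) - 281257) + T = ((2 - 1*102) - 281257) + 137629/4 = ((2 - 102) - 281257) + 137629/4 = (-100 - 281257) + 137629/4 = -281357 + 137629/4 = -987799/4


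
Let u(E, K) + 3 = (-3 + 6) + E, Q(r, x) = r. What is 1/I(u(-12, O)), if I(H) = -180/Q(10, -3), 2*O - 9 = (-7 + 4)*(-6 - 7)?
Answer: -1/18 ≈ -0.055556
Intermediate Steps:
O = 24 (O = 9/2 + ((-7 + 4)*(-6 - 7))/2 = 9/2 + (-3*(-13))/2 = 9/2 + (½)*39 = 9/2 + 39/2 = 24)
u(E, K) = E (u(E, K) = -3 + ((-3 + 6) + E) = -3 + (3 + E) = E)
I(H) = -18 (I(H) = -180/10 = -180*⅒ = -18)
1/I(u(-12, O)) = 1/(-18) = -1/18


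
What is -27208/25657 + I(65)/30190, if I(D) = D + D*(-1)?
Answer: -27208/25657 ≈ -1.0605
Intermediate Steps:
I(D) = 0 (I(D) = D - D = 0)
-27208/25657 + I(65)/30190 = -27208/25657 + 0/30190 = -27208*1/25657 + 0*(1/30190) = -27208/25657 + 0 = -27208/25657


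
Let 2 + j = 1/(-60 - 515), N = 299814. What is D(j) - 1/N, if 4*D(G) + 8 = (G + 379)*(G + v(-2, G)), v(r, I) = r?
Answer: -18792415664417/49563001875 ≈ -379.16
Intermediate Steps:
j = -1151/575 (j = -2 + 1/(-60 - 515) = -2 + 1/(-575) = -2 - 1/575 = -1151/575 ≈ -2.0017)
D(G) = -2 + (-2 + G)*(379 + G)/4 (D(G) = -2 + ((G + 379)*(G - 2))/4 = -2 + ((379 + G)*(-2 + G))/4 = -2 + ((-2 + G)*(379 + G))/4 = -2 + (-2 + G)*(379 + G)/4)
D(j) - 1/N = (-383/2 + (-1151/575)²/4 + (377/4)*(-1151/575)) - 1/299814 = (-383/2 + (¼)*(1324801/330625) - 433927/2300) - 1*1/299814 = (-383/2 + 1324801/1322500 - 433927/2300) - 1/299814 = -250720987/661250 - 1/299814 = -18792415664417/49563001875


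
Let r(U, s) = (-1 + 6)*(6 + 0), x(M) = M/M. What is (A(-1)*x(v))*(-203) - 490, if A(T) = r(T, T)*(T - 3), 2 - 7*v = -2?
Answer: 23870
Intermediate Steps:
v = 4/7 (v = 2/7 - ⅐*(-2) = 2/7 + 2/7 = 4/7 ≈ 0.57143)
x(M) = 1
r(U, s) = 30 (r(U, s) = 5*6 = 30)
A(T) = -90 + 30*T (A(T) = 30*(T - 3) = 30*(-3 + T) = -90 + 30*T)
(A(-1)*x(v))*(-203) - 490 = ((-90 + 30*(-1))*1)*(-203) - 490 = ((-90 - 30)*1)*(-203) - 490 = -120*1*(-203) - 490 = -120*(-203) - 490 = 24360 - 490 = 23870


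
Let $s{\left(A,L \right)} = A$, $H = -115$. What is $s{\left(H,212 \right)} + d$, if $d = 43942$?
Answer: $43827$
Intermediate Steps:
$s{\left(H,212 \right)} + d = -115 + 43942 = 43827$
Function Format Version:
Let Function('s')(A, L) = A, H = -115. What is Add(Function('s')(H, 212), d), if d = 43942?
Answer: 43827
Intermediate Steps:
Add(Function('s')(H, 212), d) = Add(-115, 43942) = 43827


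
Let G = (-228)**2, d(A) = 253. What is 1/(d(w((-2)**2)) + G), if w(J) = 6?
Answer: 1/52237 ≈ 1.9144e-5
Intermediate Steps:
G = 51984
1/(d(w((-2)**2)) + G) = 1/(253 + 51984) = 1/52237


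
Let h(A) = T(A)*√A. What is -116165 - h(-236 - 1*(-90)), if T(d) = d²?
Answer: -116165 - 21316*I*√146 ≈ -1.1617e+5 - 2.5756e+5*I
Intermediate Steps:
h(A) = A^(5/2) (h(A) = A²*√A = A^(5/2))
-116165 - h(-236 - 1*(-90)) = -116165 - (-236 - 1*(-90))^(5/2) = -116165 - (-236 + 90)^(5/2) = -116165 - (-146)^(5/2) = -116165 - 21316*I*√146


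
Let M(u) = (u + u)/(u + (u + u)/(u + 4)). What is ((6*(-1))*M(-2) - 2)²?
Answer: 64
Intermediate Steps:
M(u) = 2*u/(u + 2*u/(4 + u)) (M(u) = (2*u)/(u + (2*u)/(4 + u)) = (2*u)/(u + 2*u/(4 + u)) = 2*u/(u + 2*u/(4 + u)))
((6*(-1))*M(-2) - 2)² = ((6*(-1))*(2*(4 - 2)/(6 - 2)) - 2)² = (-12*2/4 - 2)² = (-6*1 - 2)² = (-6 - 2)² = (-8)² = 64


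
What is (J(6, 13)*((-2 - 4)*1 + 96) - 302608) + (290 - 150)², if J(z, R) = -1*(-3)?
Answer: -282738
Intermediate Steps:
J(z, R) = 3
(J(6, 13)*((-2 - 4)*1 + 96) - 302608) + (290 - 150)² = (3*((-2 - 4)*1 + 96) - 302608) + (290 - 150)² = (3*(-6*1 + 96) - 302608) + 140² = (3*(-6 + 96) - 302608) + 19600 = (3*90 - 302608) + 19600 = (270 - 302608) + 19600 = -302338 + 19600 = -282738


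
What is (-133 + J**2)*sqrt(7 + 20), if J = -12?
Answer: 33*sqrt(3) ≈ 57.158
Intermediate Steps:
(-133 + J**2)*sqrt(7 + 20) = (-133 + (-12)**2)*sqrt(7 + 20) = (-133 + 144)*sqrt(27) = 11*(3*sqrt(3)) = 33*sqrt(3)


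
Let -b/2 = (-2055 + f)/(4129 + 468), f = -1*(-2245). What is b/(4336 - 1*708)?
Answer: -95/4169479 ≈ -2.2785e-5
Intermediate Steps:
f = 2245
b = -380/4597 (b = -2*(-2055 + 2245)/(4129 + 468) = -380/4597 ≈ -0.082663)
b/(4336 - 1*708) = -380/(4597*(4336 - 1*708)) = -380/(4597*(4336 - 708)) = -380/4597/3628 = -380/4597*1/3628 = -95/4169479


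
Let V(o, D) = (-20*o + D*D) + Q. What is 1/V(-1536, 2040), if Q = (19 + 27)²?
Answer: 1/4194436 ≈ 2.3841e-7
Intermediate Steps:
Q = 2116 (Q = 46² = 2116)
V(o, D) = 2116 + D² - 20*o (V(o, D) = (-20*o + D*D) + 2116 = (-20*o + D²) + 2116 = (D² - 20*o) + 2116 = 2116 + D² - 20*o)
1/V(-1536, 2040) = 1/(2116 + 2040² - 20*(-1536)) = 1/(2116 + 4161600 + 30720) = 1/4194436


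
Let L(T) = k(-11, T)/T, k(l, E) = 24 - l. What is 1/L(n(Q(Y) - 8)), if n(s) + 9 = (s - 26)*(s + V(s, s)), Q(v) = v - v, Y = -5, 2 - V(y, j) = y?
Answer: -11/5 ≈ -2.2000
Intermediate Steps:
V(y, j) = 2 - y
Q(v) = 0
n(s) = -61 + 2*s (n(s) = -9 + (s - 26)*(s + (2 - s)) = -9 + (-26 + s)*2 = -9 + (-52 + 2*s) = -61 + 2*s)
L(T) = 35/T (L(T) = (24 - 1*(-11))/T = (24 + 11)/T = 35/T)
1/L(n(Q(Y) - 8)) = 1/(35/(-61 + 2*(0 - 8))) = 1/(35/(-61 + 2*(-8))) = 1/(35/(-61 - 16)) = 1/(35/(-77)) = 1/(35*(-1/77)) = 1/(-5/11) = -11/5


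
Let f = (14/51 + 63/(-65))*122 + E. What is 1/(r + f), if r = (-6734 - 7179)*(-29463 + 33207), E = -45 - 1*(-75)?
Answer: -3315/172679433196 ≈ -1.9197e-8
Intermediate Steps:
E = 30 (E = -45 + 75 = 30)
r = -52090272 (r = -13913*3744 = -52090272)
f = -181516/3315 (f = (14/51 + 63/(-65))*122 + 30 = (14*(1/51) + 63*(-1/65))*122 + 30 = (14/51 - 63/65)*122 + 30 = -2303/3315*122 + 30 = -280966/3315 + 30 = -181516/3315 ≈ -54.756)
1/(r + f) = 1/(-52090272 - 181516/3315) = 1/(-172679433196/3315) = -3315/172679433196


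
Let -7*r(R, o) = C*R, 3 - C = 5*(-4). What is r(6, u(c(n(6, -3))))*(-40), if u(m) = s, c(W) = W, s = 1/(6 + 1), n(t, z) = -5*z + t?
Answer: 5520/7 ≈ 788.57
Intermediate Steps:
C = 23 (C = 3 - 5*(-4) = 3 - 1*(-20) = 3 + 20 = 23)
n(t, z) = t - 5*z
s = 1/7 ≈ 0.14286
u(m) = 1/7
r(R, o) = -23*R/7
r(6, u(c(n(6, -3))))*(-40) = -23/7*6*(-40) = -138/7*(-40) = 5520/7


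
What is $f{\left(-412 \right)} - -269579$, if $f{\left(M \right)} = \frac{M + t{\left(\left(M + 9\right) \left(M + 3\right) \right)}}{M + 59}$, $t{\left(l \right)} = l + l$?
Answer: $\frac{94832145}{353} \approx 2.6865 \cdot 10^{5}$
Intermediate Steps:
$t{\left(l \right)} = 2 l$
$f{\left(M \right)} = \frac{M + 2 \left(3 + M\right) \left(9 + M\right)}{59 + M}$ ($f{\left(M \right)} = \frac{M + 2 \left(M + 9\right) \left(M + 3\right)}{M + 59} = \frac{M + 2 \left(9 + M\right) \left(3 + M\right)}{59 + M} = \frac{M + 2 \left(3 + M\right) \left(9 + M\right)}{59 + M}$)
$f{\left(-412 \right)} - -269579 = \frac{54 + 2 \left(-412\right)^{2} + 25 \left(-412\right)}{59 - 412} - -269579 = \frac{54 + 2 \cdot 169744 - 10300}{-353} + 269579 = - \frac{54 + 339488 - 10300}{353} + 269579 = \left(- \frac{1}{353}\right) 329242 + 269579 = - \frac{329242}{353} + 269579 = \frac{94832145}{353}$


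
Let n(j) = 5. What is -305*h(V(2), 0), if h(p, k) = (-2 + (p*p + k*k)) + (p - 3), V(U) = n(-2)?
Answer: -7625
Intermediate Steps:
V(U) = 5
h(p, k) = -5 + p + k² + p² (h(p, k) = (-2 + (p² + k²)) + (-3 + p) = (-2 + (k² + p²)) + (-3 + p) = (-2 + k² + p²) + (-3 + p) = -5 + p + k² + p²)
-305*h(V(2), 0) = -305*(-5 + 5 + 0² + 5²) = -305*(-5 + 5 + 0 + 25) = -305*25 = -7625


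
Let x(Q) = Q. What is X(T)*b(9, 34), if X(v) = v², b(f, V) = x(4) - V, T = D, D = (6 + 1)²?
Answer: -72030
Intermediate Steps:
D = 49 (D = 7² = 49)
T = 49
b(f, V) = 4 - V
X(T)*b(9, 34) = 49²*(4 - 1*34) = 2401*(4 - 34) = 2401*(-30) = -72030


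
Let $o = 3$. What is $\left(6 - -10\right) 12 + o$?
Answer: $195$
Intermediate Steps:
$\left(6 - -10\right) 12 + o = \left(6 - -10\right) 12 + 3 = \left(6 + 10\right) 12 + 3 = 16 \cdot 12 + 3 = 192 + 3 = 195$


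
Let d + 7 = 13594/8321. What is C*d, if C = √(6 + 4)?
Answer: -44653*√10/8321 ≈ -16.970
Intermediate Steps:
d = -44653/8321 (d = -7 + 13594/8321 = -44653/8321 ≈ -5.3663)
C = √10 ≈ 3.1623
C*d = √10*(-44653/8321) = -44653*√10/8321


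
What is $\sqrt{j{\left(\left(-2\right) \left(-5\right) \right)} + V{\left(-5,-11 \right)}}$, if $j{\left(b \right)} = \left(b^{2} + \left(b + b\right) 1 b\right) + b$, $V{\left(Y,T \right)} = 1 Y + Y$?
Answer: $10 \sqrt{3} \approx 17.32$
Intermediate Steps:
$V{\left(Y,T \right)} = 2 Y$ ($V{\left(Y,T \right)} = Y + Y = 2 Y$)
$j{\left(b \right)} = b + 3 b^{2}$ ($j{\left(b \right)} = \left(b^{2} + 2 b 1 b\right) + b = \left(b^{2} + 2 b b\right) + b = \left(b^{2} + 2 b^{2}\right) + b = 3 b^{2} + b = b + 3 b^{2}$)
$\sqrt{j{\left(\left(-2\right) \left(-5\right) \right)} + V{\left(-5,-11 \right)}} = \sqrt{\left(-2\right) \left(-5\right) \left(1 + 3 \left(\left(-2\right) \left(-5\right)\right)\right) + 2 \left(-5\right)} = \sqrt{10 \left(1 + 3 \cdot 10\right) - 10} = \sqrt{10 \left(1 + 30\right) - 10} = \sqrt{10 \cdot 31 - 10} = \sqrt{310 - 10} = \sqrt{300} = 10 \sqrt{3}$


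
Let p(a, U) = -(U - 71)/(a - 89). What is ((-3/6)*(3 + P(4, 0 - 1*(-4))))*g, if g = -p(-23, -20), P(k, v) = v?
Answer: -91/32 ≈ -2.8438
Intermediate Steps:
p(a, U) = -(-71 + U)/(-89 + a)
g = 13/16 (g = -(71 - 1*(-20))/(-89 - 23) = -(71 + 20)/(-112) = -(-1)*91/112 = -1*(-13/16) = 13/16 ≈ 0.81250)
((-3/6)*(3 + P(4, 0 - 1*(-4))))*g = ((-3/6)*(3 + (0 - 1*(-4))))*(13/16) = ((-3*⅙)*(3 + (0 + 4)))*(13/16) = -(3 + 4)/2*(13/16) = -½*7*(13/16) = -7/2*13/16 = -91/32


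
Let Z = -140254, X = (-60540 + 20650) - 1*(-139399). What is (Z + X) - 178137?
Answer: -218882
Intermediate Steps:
X = 99509 (X = -39890 + 139399 = 99509)
(Z + X) - 178137 = (-140254 + 99509) - 178137 = -40745 - 178137 = -218882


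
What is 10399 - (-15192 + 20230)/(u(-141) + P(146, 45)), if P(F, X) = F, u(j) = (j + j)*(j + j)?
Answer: 414241646/39835 ≈ 10399.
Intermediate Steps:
u(j) = 4*j**2 (u(j) = (2*j)*(2*j) = 4*j**2)
10399 - (-15192 + 20230)/(u(-141) + P(146, 45)) = 10399 - (-15192 + 20230)/(4*(-141)**2 + 146) = 10399 - 5038/(4*19881 + 146) = 10399 - 5038/(79524 + 146) = 10399 - 5038/79670 = 10399 - 1*2519/39835 = 10399 - 2519/39835 = 414241646/39835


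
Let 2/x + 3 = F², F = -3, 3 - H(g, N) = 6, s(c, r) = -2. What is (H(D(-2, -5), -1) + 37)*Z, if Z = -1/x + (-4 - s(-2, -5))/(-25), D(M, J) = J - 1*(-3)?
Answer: -2482/25 ≈ -99.280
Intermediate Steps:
D(M, J) = 3 + J (D(M, J) = J + 3 = 3 + J)
H(g, N) = -3 (H(g, N) = 3 - 1*6 = 3 - 6 = -3)
x = ⅓ (x = 2/(-3 + (-3)²) = 2/(-3 + 9) = 2/6 = 2*(⅙) = ⅓ ≈ 0.33333)
Z = -73/25 (Z = -1/⅓ + (-4 - 1*(-2))/(-25) = -1*3 + (-4 + 2)*(-1/25) = -3 - 2*(-1/25) = -3 + 2/25 = -73/25 ≈ -2.9200)
(H(D(-2, -5), -1) + 37)*Z = (-3 + 37)*(-73/25) = 34*(-73/25) = -2482/25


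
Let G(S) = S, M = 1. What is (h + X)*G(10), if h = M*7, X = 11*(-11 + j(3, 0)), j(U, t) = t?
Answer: -1140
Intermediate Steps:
X = -121 (X = 11*(-11 + 0) = 11*(-11) = -121)
h = 7 (h = 1*7 = 7)
(h + X)*G(10) = (7 - 121)*10 = -114*10 = -1140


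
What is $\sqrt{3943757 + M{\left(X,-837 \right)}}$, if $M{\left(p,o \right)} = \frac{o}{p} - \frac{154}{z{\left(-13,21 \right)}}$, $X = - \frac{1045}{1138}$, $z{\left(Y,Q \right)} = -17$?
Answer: $\frac{\sqrt{1244921398256305}}{17765} \approx 1986.1$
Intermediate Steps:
$X = - \frac{1045}{1138}$ ($X = \left(-1045\right) \frac{1}{1138} = - \frac{1045}{1138} \approx -0.91828$)
$M{\left(p,o \right)} = \frac{154}{17} + \frac{o}{p}$ ($M{\left(p,o \right)} = \frac{o}{p} - \frac{154}{-17} = \frac{o}{p} - - \frac{154}{17} = \frac{o}{p} + \frac{154}{17} = \frac{154}{17} + \frac{o}{p}$)
$\sqrt{3943757 + M{\left(X,-837 \right)}} = \sqrt{3943757 - \left(- \frac{154}{17} + \frac{837}{- \frac{1045}{1138}}\right)} = \sqrt{3943757 + \left(\frac{154}{17} - - \frac{952506}{1045}\right)} = \sqrt{3943757 + \left(\frac{154}{17} + \frac{952506}{1045}\right)} = \sqrt{3943757 + \frac{16353532}{17765}} = \sqrt{\frac{70077196637}{17765}} = \frac{\sqrt{1244921398256305}}{17765}$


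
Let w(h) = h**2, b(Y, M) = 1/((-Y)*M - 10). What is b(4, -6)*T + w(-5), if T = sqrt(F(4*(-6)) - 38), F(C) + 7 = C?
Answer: 25 + I*sqrt(69)/14 ≈ 25.0 + 0.59333*I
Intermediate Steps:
F(C) = -7 + C
T = I*sqrt(69) (T = sqrt((-7 + 4*(-6)) - 38) = sqrt((-7 - 24) - 38) = sqrt(-31 - 38) = sqrt(-69) = I*sqrt(69) ≈ 8.3066*I)
b(Y, M) = 1/(-10 - M*Y) (b(Y, M) = 1/(-M*Y - 10) = 1/(-10 - M*Y))
b(4, -6)*T + w(-5) = (-1/(10 - 6*4))*(I*sqrt(69)) + (-5)**2 = (-1/(10 - 24))*(I*sqrt(69)) + 25 = (-1/(-14))*(I*sqrt(69)) + 25 = (-1*(-1/14))*(I*sqrt(69)) + 25 = (I*sqrt(69))/14 + 25 = I*sqrt(69)/14 + 25 = 25 + I*sqrt(69)/14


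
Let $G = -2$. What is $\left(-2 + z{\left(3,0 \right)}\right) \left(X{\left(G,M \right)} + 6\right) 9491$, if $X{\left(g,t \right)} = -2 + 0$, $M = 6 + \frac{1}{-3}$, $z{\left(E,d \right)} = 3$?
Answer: $37964$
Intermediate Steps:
$M = \frac{17}{3}$ ($M = 6 - \frac{1}{3} = \frac{17}{3} \approx 5.6667$)
$X{\left(g,t \right)} = -2$
$\left(-2 + z{\left(3,0 \right)}\right) \left(X{\left(G,M \right)} + 6\right) 9491 = \left(-2 + 3\right) \left(-2 + 6\right) 9491 = 1 \cdot 4 \cdot 9491 = 4 \cdot 9491 = 37964$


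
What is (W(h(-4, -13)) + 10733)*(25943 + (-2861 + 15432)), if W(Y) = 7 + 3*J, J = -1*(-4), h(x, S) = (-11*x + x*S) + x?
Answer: 414102528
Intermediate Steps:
h(x, S) = -10*x + S*x (h(x, S) = (-11*x + S*x) + x = -10*x + S*x)
J = 4
W(Y) = 19 (W(Y) = 7 + 3*4 = 7 + 12 = 19)
(W(h(-4, -13)) + 10733)*(25943 + (-2861 + 15432)) = (19 + 10733)*(25943 + (-2861 + 15432)) = 10752*(25943 + 12571) = 10752*38514 = 414102528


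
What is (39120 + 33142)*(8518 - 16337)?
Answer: -565016578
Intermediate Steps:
(39120 + 33142)*(8518 - 16337) = 72262*(-7819) = -565016578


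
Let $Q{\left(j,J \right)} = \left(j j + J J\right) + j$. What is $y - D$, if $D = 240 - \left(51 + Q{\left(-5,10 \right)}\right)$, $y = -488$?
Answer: $-557$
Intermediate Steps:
$Q{\left(j,J \right)} = j + J^{2} + j^{2}$ ($Q{\left(j,J \right)} = \left(j^{2} + J^{2}\right) + j = \left(J^{2} + j^{2}\right) + j = j + J^{2} + j^{2}$)
$D = 69$ ($D = 240 - \left(51 + \left(-5 + 10^{2} + \left(-5\right)^{2}\right)\right) = 240 - \left(51 + \left(-5 + 100 + 25\right)\right) = 240 - \left(51 + 120\right) = 240 - 171 = 69$)
$y - D = -488 - 69 = -557$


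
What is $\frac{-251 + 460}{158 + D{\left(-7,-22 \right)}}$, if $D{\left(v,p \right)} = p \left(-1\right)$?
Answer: $\frac{209}{180} \approx 1.1611$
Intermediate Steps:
$D{\left(v,p \right)} = - p$
$\frac{-251 + 460}{158 + D{\left(-7,-22 \right)}} = \frac{-251 + 460}{158 - -22} = \frac{209}{158 + 22} = \frac{209}{180}$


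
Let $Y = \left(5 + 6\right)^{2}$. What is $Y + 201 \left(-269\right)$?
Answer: $-53948$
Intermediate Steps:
$Y = 121$ ($Y = 11^{2} = 121$)
$Y + 201 \left(-269\right) = 121 + 201 \left(-269\right) = 121 - 54069 = -53948$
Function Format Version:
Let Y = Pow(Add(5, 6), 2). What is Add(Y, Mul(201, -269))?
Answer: -53948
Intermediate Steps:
Y = 121 (Y = Pow(11, 2) = 121)
Add(Y, Mul(201, -269)) = Add(121, Mul(201, -269)) = Add(121, -54069) = -53948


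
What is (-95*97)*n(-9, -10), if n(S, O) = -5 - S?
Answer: -36860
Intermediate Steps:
(-95*97)*n(-9, -10) = (-95*97)*(-5 - 1*(-9)) = -9215*(-5 + 9) = -9215*4 = -36860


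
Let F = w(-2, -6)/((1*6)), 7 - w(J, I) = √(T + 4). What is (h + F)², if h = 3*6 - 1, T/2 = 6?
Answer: 1225/4 ≈ 306.25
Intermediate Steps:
T = 12 (T = 2*6 = 12)
w(J, I) = 3 (w(J, I) = 7 - √(12 + 4) = 7 - √16 = 7 - 1*4 = 7 - 4 = 3)
h = 17 (h = 18 - 1 = 17)
F = ½ (F = 3/((1*6)) = 3/6 = 3*(⅙) = ½ ≈ 0.50000)
(h + F)² = (17 + ½)² = (35/2)² = 1225/4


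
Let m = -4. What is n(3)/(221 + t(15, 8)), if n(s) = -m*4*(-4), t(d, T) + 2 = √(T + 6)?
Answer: -14016/47947 + 64*√14/47947 ≈ -0.28733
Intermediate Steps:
t(d, T) = -2 + √(6 + T) (t(d, T) = -2 + √(T + 6) = -2 + √(6 + T))
n(s) = -64 (n(s) = -(-4*4)*(-4) = -(-16)*(-4) = -1*64 = -64)
n(3)/(221 + t(15, 8)) = -64/(221 + (-2 + √(6 + 8))) = -64/(221 + (-2 + √14)) = -64/(219 + √14)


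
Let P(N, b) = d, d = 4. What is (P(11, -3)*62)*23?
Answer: 5704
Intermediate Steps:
P(N, b) = 4
(P(11, -3)*62)*23 = (4*62)*23 = 248*23 = 5704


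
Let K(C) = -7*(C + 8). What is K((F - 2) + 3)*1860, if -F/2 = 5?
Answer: 13020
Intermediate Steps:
F = -10 (F = -2*5 = -10)
K(C) = -56 - 7*C (K(C) = -7*(8 + C) = -56 - 7*C)
K((F - 2) + 3)*1860 = (-56 - 7*((-10 - 2) + 3))*1860 = (-56 - 7*(-12 + 3))*1860 = (-56 - 7*(-9))*1860 = (-56 + 63)*1860 = 7*1860 = 13020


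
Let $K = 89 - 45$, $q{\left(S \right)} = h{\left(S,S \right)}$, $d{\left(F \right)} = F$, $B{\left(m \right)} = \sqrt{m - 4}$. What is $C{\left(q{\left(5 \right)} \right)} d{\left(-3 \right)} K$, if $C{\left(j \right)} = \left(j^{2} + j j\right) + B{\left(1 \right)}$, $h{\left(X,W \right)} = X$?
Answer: $-6600 - 132 i \sqrt{3} \approx -6600.0 - 228.63 i$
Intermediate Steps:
$B{\left(m \right)} = \sqrt{-4 + m}$
$q{\left(S \right)} = S$
$K = 44$
$C{\left(j \right)} = 2 j^{2} + i \sqrt{3}$ ($C{\left(j \right)} = \left(j^{2} + j j\right) + \sqrt{-4 + 1} = \left(j^{2} + j^{2}\right) + \sqrt{-3} = 2 j^{2} + i \sqrt{3}$)
$C{\left(q{\left(5 \right)} \right)} d{\left(-3 \right)} K = \left(2 \cdot 5^{2} + i \sqrt{3}\right) \left(-3\right) 44 = \left(2 \cdot 25 + i \sqrt{3}\right) \left(-3\right) 44 = \left(50 + i \sqrt{3}\right) \left(-3\right) 44 = \left(-150 - 3 i \sqrt{3}\right) 44 = -6600 - 132 i \sqrt{3}$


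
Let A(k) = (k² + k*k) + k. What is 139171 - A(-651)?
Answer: -707780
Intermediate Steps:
A(k) = k + 2*k² (A(k) = (k² + k²) + k = 2*k² + k = k + 2*k²)
139171 - A(-651) = 139171 - (-651)*(1 + 2*(-651)) = 139171 - (-651)*(1 - 1302) = 139171 - (-651)*(-1301) = 139171 - 1*846951 = 139171 - 846951 = -707780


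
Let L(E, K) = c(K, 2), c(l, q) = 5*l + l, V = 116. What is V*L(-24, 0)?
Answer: 0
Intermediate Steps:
c(l, q) = 6*l
L(E, K) = 6*K
V*L(-24, 0) = 116*(6*0) = 116*0 = 0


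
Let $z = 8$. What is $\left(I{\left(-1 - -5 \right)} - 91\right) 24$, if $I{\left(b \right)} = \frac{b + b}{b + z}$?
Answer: $-2168$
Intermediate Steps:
$I{\left(b \right)} = \frac{2 b}{8 + b}$ ($I{\left(b \right)} = \frac{b + b}{b + 8} = \frac{2 b}{8 + b}$)
$\left(I{\left(-1 - -5 \right)} - 91\right) 24 = \left(\frac{2 \left(-1 - -5\right)}{8 - -4} - 91\right) 24 = \left(\frac{2 \left(-1 + 5\right)}{8 + \left(-1 + 5\right)} - 91\right) 24 = \left(2 \cdot 4 \frac{1}{8 + 4} - 91\right) 24 = \left(2 \cdot 4 \cdot \frac{1}{12} - 91\right) 24 = \left(\frac{2}{3} - 91\right) 24 = \left(- \frac{271}{3}\right) 24 = -2168$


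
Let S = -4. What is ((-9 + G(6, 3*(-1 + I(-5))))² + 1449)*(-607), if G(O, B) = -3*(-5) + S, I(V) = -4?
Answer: -881971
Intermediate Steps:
G(O, B) = 11 (G(O, B) = -3*(-5) - 4 = 15 - 4 = 11)
((-9 + G(6, 3*(-1 + I(-5))))² + 1449)*(-607) = ((-9 + 11)² + 1449)*(-607) = (2² + 1449)*(-607) = (4 + 1449)*(-607) = 1453*(-607) = -881971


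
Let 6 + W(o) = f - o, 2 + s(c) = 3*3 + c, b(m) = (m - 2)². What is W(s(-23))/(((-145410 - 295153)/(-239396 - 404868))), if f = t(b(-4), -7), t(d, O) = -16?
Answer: -3865584/440563 ≈ -8.7742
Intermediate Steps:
b(m) = (-2 + m)²
s(c) = 7 + c (s(c) = -2 + (3*3 + c) = -2 + (9 + c) = 7 + c)
f = -16
W(o) = -22 - o (W(o) = -6 + (-16 - o) = -22 - o)
W(s(-23))/(((-145410 - 295153)/(-239396 - 404868))) = (-22 - (7 - 23))/(((-145410 - 295153)/(-239396 - 404868))) = (-22 - 1*(-16))/((-440563/(-644264))) = (-22 + 16)/((-440563*(-1/644264))) = -6/440563/644264 = -6*644264/440563 = -3865584/440563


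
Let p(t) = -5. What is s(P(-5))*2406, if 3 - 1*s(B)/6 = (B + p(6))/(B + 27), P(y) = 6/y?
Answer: 2011416/43 ≈ 46777.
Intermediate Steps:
s(B) = 18 - 6*(-5 + B)/(27 + B) (s(B) = 18 - 6*(B - 5)/(B + 27) = 18 - 6*(-5 + B)/(27 + B))
s(P(-5))*2406 = (12*(43 + 6/(-5))/(27 + 6/(-5)))*2406 = (12*(43 + 6*(-1/5))/(27 + 6*(-1/5)))*2406 = (12*(43 - 6/5)/(27 - 6/5))*2406 = (12*(209/5)/(129/5))*2406 = (12*(5/129)*(209/5))*2406 = (836/43)*2406 = 2011416/43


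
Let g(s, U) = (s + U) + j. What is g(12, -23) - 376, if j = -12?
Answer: -399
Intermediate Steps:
g(s, U) = -12 + U + s (g(s, U) = (s + U) - 12 = (U + s) - 12 = -12 + U + s)
g(12, -23) - 376 = (-12 - 23 + 12) - 376 = -23 - 376 = -399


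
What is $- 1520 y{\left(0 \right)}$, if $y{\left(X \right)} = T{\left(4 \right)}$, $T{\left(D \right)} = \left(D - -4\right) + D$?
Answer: $-18240$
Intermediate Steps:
$T{\left(D \right)} = 4 + 2 D$ ($T{\left(D \right)} = \left(D + 4\right) + D = \left(4 + D\right) + D = 4 + 2 D$)
$y{\left(X \right)} = 12$ ($y{\left(X \right)} = 4 + 2 \cdot 4 = 4 + 8 = 12$)
$- 1520 y{\left(0 \right)} = - 1520 \cdot 12 = \left(-1\right) 18240 = -18240$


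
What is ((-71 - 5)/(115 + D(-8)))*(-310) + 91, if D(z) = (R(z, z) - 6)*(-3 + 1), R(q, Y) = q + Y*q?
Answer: 4985/3 ≈ 1661.7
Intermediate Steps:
D(z) = 12 - 2*z*(1 + z) (D(z) = (z*(1 + z) - 6)*(-3 + 1) = (-6 + z*(1 + z))*(-2) = 12 - 2*z*(1 + z))
((-71 - 5)/(115 + D(-8)))*(-310) + 91 = ((-71 - 5)/(115 + (12 - 2*(-8)*(1 - 8))))*(-310) + 91 = -76/(115 + (12 - 2*(-8)*(-7)))*(-310) + 91 = -76/(115 + (12 - 112))*(-310) + 91 = -76/(115 - 100)*(-310) + 91 = -76/15*(-310) + 91 = 4712/3 + 91 = 4985/3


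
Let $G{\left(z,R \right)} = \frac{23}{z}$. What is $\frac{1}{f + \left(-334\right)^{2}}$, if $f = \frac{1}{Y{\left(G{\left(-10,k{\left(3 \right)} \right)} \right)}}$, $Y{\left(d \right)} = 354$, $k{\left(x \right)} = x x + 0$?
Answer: $\frac{354}{39490825} \approx 8.9641 \cdot 10^{-6}$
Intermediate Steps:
$k{\left(x \right)} = x^{2}$ ($k{\left(x \right)} = x^{2} + 0 = x^{2}$)
$f = \frac{1}{354} \approx 0.0028249$
$\frac{1}{f + \left(-334\right)^{2}} = \frac{1}{\frac{1}{354} + \left(-334\right)^{2}} = \frac{1}{\frac{1}{354} + 111556} = \frac{1}{\frac{39490825}{354}} = \frac{354}{39490825}$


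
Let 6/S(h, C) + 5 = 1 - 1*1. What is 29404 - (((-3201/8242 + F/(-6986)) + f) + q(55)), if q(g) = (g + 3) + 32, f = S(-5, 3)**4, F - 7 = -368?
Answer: 263712409997212/8996658125 ≈ 29312.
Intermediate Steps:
S(h, C) = -6/5 (S(h, C) = 6/(-5 + (1 - 1*1)) = 6/(-5 + (1 - 1)) = 6/(-5 + 0) = 6/(-5) = 6*(-1/5) = -6/5)
F = -361 (F = 7 - 368 = -361)
f = 1296/625 (f = (-6/5)**4 = 1296/625 ≈ 2.0736)
q(g) = 35 + g (q(g) = (3 + g) + 32 = 35 + g)
29404 - (((-3201/8242 + F/(-6986)) + f) + q(55)) = 29404 - (((-3201/8242 - 361/(-6986)) + 1296/625) + (35 + 55)) = 29404 - (((-3201*1/8242 - 361*(-1/6986)) + 1296/625) + 90) = 29404 - (((-3201/8242 + 361/6986) + 1296/625) + 90) = 29404 - ((-4846706/14394653 + 1296/625) + 90) = 29404 - (15626279038/8996658125 + 90) = 29404 - 1*825325510288/8996658125 = 29404 - 825325510288/8996658125 = 263712409997212/8996658125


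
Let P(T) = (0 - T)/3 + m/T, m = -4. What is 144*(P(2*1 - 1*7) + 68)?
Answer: 50736/5 ≈ 10147.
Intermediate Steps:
P(T) = -4/T - T/3 (P(T) = (0 - T)/3 - 4/T = -T*(⅓) - 4/T = -T/3 - 4/T = -4/T - T/3)
144*(P(2*1 - 1*7) + 68) = 144*((-4/(2*1 - 1*7) - (2*1 - 1*7)/3) + 68) = 144*((-4/(2 - 7) - (2 - 7)/3) + 68) = 144*((-4/(-5) - ⅓*(-5)) + 68) = 144*((-4*(-⅕) + 5/3) + 68) = 144*((⅘ + 5/3) + 68) = 144*(37/15 + 68) = 144*(1057/15) = 50736/5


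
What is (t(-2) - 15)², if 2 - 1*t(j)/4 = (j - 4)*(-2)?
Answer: 3025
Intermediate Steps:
t(j) = -24 + 8*j (t(j) = 8 - 4*(j - 4)*(-2) = 8 - 4*(-4 + j)*(-2) = 8 - 4*(8 - 2*j) = 8 + (-32 + 8*j) = -24 + 8*j)
(t(-2) - 15)² = ((-24 + 8*(-2)) - 15)² = ((-24 - 16) - 15)² = (-40 - 15)² = (-55)² = 3025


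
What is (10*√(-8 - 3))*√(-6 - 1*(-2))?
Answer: -20*√11 ≈ -66.333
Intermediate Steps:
(10*√(-8 - 3))*√(-6 - 1*(-2)) = (10*√(-11))*√(-6 + 2) = (10*(I*√11))*√(-4) = (10*I*√11)*(2*I) = -20*√11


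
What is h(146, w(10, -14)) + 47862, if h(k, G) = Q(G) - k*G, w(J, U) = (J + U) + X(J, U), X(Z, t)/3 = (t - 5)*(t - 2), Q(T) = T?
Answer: -83798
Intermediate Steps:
X(Z, t) = 3*(-5 + t)*(-2 + t) (X(Z, t) = 3*((t - 5)*(t - 2)) = 3*((-5 + t)*(-2 + t)) = 3*(-5 + t)*(-2 + t))
w(J, U) = 30 + J - 20*U + 3*U**2 (w(J, U) = (J + U) + (30 - 21*U + 3*U**2) = 30 + J - 20*U + 3*U**2)
h(k, G) = G - G*k (h(k, G) = G - k*G = G - G*k)
h(146, w(10, -14)) + 47862 = (30 + 10 - 20*(-14) + 3*(-14)**2)*(1 - 1*146) + 47862 = (30 + 10 + 280 + 3*196)*(1 - 146) + 47862 = (30 + 10 + 280 + 588)*(-145) + 47862 = 908*(-145) + 47862 = -131660 + 47862 = -83798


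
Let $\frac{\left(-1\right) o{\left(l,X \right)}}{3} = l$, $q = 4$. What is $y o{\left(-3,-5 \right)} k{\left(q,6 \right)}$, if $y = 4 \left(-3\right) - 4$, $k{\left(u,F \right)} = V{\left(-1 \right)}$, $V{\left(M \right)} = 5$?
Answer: $-720$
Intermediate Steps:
$k{\left(u,F \right)} = 5$
$o{\left(l,X \right)} = - 3 l$
$y = -16$ ($y = -12 - 4 = -16$)
$y o{\left(-3,-5 \right)} k{\left(q,6 \right)} = - 16 \left(\left(-3\right) \left(-3\right)\right) 5 = \left(-16\right) 9 \cdot 5 = \left(-144\right) 5 = -720$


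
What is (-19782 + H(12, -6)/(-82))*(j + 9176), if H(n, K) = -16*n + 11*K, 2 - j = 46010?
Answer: 29868284256/41 ≈ 7.2850e+8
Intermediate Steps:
j = -46008 (j = 2 - 1*46010 = 2 - 46010 = -46008)
(-19782 + H(12, -6)/(-82))*(j + 9176) = (-19782 + (-16*12 + 11*(-6))/(-82))*(-46008 + 9176) = (-19782 + (-192 - 66)*(-1/82))*(-36832) = (-19782 - 258*(-1/82))*(-36832) = (-19782 + 129/41)*(-36832) = -810933/41*(-36832) = 29868284256/41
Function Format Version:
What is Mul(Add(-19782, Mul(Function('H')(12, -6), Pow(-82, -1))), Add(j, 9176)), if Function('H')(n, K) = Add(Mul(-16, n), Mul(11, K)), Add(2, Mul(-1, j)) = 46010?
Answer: Rational(29868284256, 41) ≈ 7.2850e+8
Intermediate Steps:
j = -46008 (j = Add(2, Mul(-1, 46010)) = Add(2, -46010) = -46008)
Mul(Add(-19782, Mul(Function('H')(12, -6), Pow(-82, -1))), Add(j, 9176)) = Mul(Add(-19782, Mul(Add(Mul(-16, 12), Mul(11, -6)), Pow(-82, -1))), Add(-46008, 9176)) = Mul(Add(-19782, Mul(Add(-192, -66), Rational(-1, 82))), -36832) = Mul(Add(-19782, Mul(-258, Rational(-1, 82))), -36832) = Mul(Add(-19782, Rational(129, 41)), -36832) = Mul(Rational(-810933, 41), -36832) = Rational(29868284256, 41)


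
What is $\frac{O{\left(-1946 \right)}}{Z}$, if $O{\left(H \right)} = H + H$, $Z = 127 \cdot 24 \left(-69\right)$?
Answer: $\frac{973}{52578} \approx 0.018506$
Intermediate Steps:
$Z = -210312$ ($Z = 3048 \left(-69\right) = -210312$)
$O{\left(H \right)} = 2 H$
$\frac{O{\left(-1946 \right)}}{Z} = \frac{2 \left(-1946\right)}{-210312} = \left(-3892\right) \left(- \frac{1}{210312}\right) = \frac{973}{52578}$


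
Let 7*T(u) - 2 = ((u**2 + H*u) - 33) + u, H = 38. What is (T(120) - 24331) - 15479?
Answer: -259621/7 ≈ -37089.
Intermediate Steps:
T(u) = -31/7 + u**2/7 + 39*u/7 (T(u) = 2/7 + (((u**2 + 38*u) - 33) + u)/7 = 2/7 + ((-33 + u**2 + 38*u) + u)/7 = 2/7 + (-33 + u**2 + 39*u)/7 = 2/7 + (-33/7 + u**2/7 + 39*u/7) = -31/7 + u**2/7 + 39*u/7)
(T(120) - 24331) - 15479 = ((-31/7 + (1/7)*120**2 + (39/7)*120) - 24331) - 15479 = ((-31/7 + (1/7)*14400 + 4680/7) - 24331) - 15479 = ((-31/7 + 14400/7 + 4680/7) - 24331) - 15479 = (19049/7 - 24331) - 15479 = -151268/7 - 15479 = -259621/7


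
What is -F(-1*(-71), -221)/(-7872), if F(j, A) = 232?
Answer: 29/984 ≈ 0.029472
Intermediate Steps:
-F(-1*(-71), -221)/(-7872) = -232/(-7872) = -232*(-1)/7872 = -1*(-29/984) = 29/984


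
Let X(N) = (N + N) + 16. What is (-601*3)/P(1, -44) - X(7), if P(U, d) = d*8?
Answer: -8757/352 ≈ -24.878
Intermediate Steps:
P(U, d) = 8*d
X(N) = 16 + 2*N (X(N) = 2*N + 16 = 16 + 2*N)
(-601*3)/P(1, -44) - X(7) = (-601*3)/((8*(-44))) - (16 + 2*7) = -1803/(-352) - (16 + 14) = -1803*(-1/352) - 1*30 = 1803/352 - 30 = -8757/352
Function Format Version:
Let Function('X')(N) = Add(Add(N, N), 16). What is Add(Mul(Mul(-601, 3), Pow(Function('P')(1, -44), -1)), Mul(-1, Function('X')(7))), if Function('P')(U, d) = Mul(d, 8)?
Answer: Rational(-8757, 352) ≈ -24.878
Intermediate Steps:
Function('P')(U, d) = Mul(8, d)
Function('X')(N) = Add(16, Mul(2, N)) (Function('X')(N) = Add(Mul(2, N), 16) = Add(16, Mul(2, N)))
Add(Mul(Mul(-601, 3), Pow(Function('P')(1, -44), -1)), Mul(-1, Function('X')(7))) = Add(Mul(Mul(-601, 3), Pow(Mul(8, -44), -1)), Mul(-1, Add(16, Mul(2, 7)))) = Add(Mul(-1803, Pow(-352, -1)), Mul(-1, Add(16, 14))) = Add(Mul(-1803, Rational(-1, 352)), Mul(-1, 30)) = Add(Rational(1803, 352), -30) = Rational(-8757, 352)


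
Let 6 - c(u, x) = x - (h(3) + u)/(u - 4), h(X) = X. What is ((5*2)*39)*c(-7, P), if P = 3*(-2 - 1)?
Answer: 65910/11 ≈ 5991.8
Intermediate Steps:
P = -9 (P = 3*(-3) = -9)
c(u, x) = 6 - x + (3 + u)/(-4 + u) (c(u, x) = 6 - (x - (3 + u)/(u - 4)) = 6 - (x - (3 + u)/(-4 + u)) = 6 + (-x + (3 + u)/(-4 + u)) = 6 - x + (3 + u)/(-4 + u))
((5*2)*39)*c(-7, P) = ((5*2)*39)*((-21 + 4*(-9) + 7*(-7) - 1*(-7)*(-9))/(-4 - 7)) = (10*39)*((-21 - 36 - 49 - 63)/(-11)) = 390*(-1/11*(-169)) = 390*(169/11) = 65910/11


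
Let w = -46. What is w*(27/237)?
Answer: -414/79 ≈ -5.2405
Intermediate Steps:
w*(27/237) = -1242/237 = -46*9/79 = -414/79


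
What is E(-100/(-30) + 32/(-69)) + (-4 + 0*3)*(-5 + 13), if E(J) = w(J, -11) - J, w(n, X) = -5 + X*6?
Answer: -2435/23 ≈ -105.87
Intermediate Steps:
w(n, X) = -5 + 6*X
E(J) = -71 - J (E(J) = (-5 + 6*(-11)) - J = (-5 - 66) - J = -71 - J)
E(-100/(-30) + 32/(-69)) + (-4 + 0*3)*(-5 + 13) = (-71 - (-100/(-30) + 32/(-69))) + (-4 + 0*3)*(-5 + 13) = (-71 - (-100*(-1/30) + 32*(-1/69))) + (-4 + 0)*8 = (-71 - (10/3 - 32/69)) - 4*8 = (-71 - 1*66/23) - 32 = (-71 - 66/23) - 32 = -1699/23 - 32 = -2435/23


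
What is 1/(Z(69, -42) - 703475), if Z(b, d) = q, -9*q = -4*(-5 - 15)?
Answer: -9/6331355 ≈ -1.4215e-6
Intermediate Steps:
q = -80/9 (q = -(-4)*(-5 - 15)/9 = -(-4)*(-20)/9 = -1/9*80 = -80/9 ≈ -8.8889)
Z(b, d) = -80/9
1/(Z(69, -42) - 703475) = 1/(-80/9 - 703475) = 1/(-6331355/9) = -9/6331355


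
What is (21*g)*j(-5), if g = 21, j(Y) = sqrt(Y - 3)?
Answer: 882*I*sqrt(2) ≈ 1247.3*I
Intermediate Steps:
j(Y) = sqrt(-3 + Y)
(21*g)*j(-5) = (21*21)*sqrt(-3 - 5) = 441*sqrt(-8) = 441*(2*I*sqrt(2)) = 882*I*sqrt(2)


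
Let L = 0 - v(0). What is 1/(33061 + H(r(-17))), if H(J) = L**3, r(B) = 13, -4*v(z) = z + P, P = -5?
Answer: 64/2115779 ≈ 3.0249e-5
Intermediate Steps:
v(z) = 5/4 - z/4 (v(z) = -(z - 5)/4 = -(-5 + z)/4 = 5/4 - z/4)
L = -5/4 (L = 0 - (5/4 - 1/4*0) = 0 - (5/4 + 0) = 0 - 1*5/4 = 0 - 5/4 = -5/4 ≈ -1.2500)
H(J) = -125/64 (H(J) = (-5/4)**3 = -125/64)
1/(33061 + H(r(-17))) = 1/(33061 - 125/64) = 1/(2115779/64) = 64/2115779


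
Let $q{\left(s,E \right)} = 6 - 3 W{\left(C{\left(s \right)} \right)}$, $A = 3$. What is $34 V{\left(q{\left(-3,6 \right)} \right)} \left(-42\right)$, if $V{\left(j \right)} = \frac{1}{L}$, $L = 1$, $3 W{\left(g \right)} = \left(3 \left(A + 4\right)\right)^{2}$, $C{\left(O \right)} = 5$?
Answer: $-1428$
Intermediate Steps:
$W{\left(g \right)} = 147$ ($W{\left(g \right)} = \frac{\left(3 \left(3 + 4\right)\right)^{2}}{3} = \frac{\left(3 \cdot 7\right)^{2}}{3} = \frac{21^{2}}{3} = \frac{1}{3} \cdot 441 = 147$)
$q{\left(s,E \right)} = -435$ ($q{\left(s,E \right)} = 6 - 441 = -435$)
$V{\left(j \right)} = 1$ ($V{\left(j \right)} = 1^{-1} = 1$)
$34 V{\left(q{\left(-3,6 \right)} \right)} \left(-42\right) = 34 \cdot 1 \left(-42\right) = 34 \left(-42\right) = -1428$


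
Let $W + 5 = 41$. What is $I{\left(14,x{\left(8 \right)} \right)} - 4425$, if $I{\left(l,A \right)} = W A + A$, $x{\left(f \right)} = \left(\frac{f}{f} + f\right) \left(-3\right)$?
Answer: $-5424$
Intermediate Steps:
$W = 36$ ($W = -5 + 41 = 36$)
$x{\left(f \right)} = -3 - 3 f$ ($x{\left(f \right)} = \left(1 + f\right) \left(-3\right) = -3 - 3 f$)
$I{\left(l,A \right)} = 37 A$ ($I{\left(l,A \right)} = 36 A + A = 37 A$)
$I{\left(14,x{\left(8 \right)} \right)} - 4425 = 37 \left(-3 - 24\right) - 4425 = 37 \left(-27\right) - 4425 = -999 - 4425 = -5424$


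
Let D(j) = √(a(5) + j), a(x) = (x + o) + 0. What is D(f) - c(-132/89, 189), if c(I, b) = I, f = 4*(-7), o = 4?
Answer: 132/89 + I*√19 ≈ 1.4831 + 4.3589*I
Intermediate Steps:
a(x) = 4 + x (a(x) = (x + 4) + 0 = (4 + x) + 0 = 4 + x)
f = -28
D(j) = √(9 + j) (D(j) = √((4 + 5) + j) = √(9 + j))
D(f) - c(-132/89, 189) = √(9 - 28) - (-132)/89 = √(-19) - (-132)/89 = I*√19 - 1*(-132/89) = I*√19 + 132/89 = 132/89 + I*√19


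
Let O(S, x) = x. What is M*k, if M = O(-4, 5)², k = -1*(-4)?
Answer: 100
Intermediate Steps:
k = 4
M = 25 (M = 5² = 25)
M*k = 25*4 = 100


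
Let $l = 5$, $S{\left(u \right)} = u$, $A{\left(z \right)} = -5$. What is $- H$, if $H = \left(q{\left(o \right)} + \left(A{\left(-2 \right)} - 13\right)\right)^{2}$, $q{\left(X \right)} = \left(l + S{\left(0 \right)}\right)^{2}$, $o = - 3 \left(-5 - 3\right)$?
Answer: $-49$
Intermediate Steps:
$o = 24$ ($o = \left(-3\right) \left(-8\right) = 24$)
$q{\left(X \right)} = 25$ ($q{\left(X \right)} = \left(5 + 0\right)^{2} = 5^{2} = 25$)
$H = 49$ ($H = \left(25 - 18\right)^{2} = 7^{2} = 49$)
$- H = \left(-1\right) 49 = -49$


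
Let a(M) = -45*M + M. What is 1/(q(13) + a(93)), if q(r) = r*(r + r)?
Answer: -1/3754 ≈ -0.00026638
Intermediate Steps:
a(M) = -44*M
q(r) = 2*r**2 (q(r) = r*(2*r) = 2*r**2)
1/(q(13) + a(93)) = 1/(2*13**2 - 44*93) = 1/(2*169 - 4092) = 1/(338 - 4092) = 1/(-3754) = -1/3754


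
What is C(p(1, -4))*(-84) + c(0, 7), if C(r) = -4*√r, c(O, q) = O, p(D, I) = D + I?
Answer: 336*I*√3 ≈ 581.97*I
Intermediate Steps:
C(p(1, -4))*(-84) + c(0, 7) = -4*√(1 - 4)*(-84) + 0 = -4*I*√3*(-84) + 0 = 336*I*√3 + 0 = 336*I*√3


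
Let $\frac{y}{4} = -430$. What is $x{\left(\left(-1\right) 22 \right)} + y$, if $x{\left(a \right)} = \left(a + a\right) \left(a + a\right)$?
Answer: $216$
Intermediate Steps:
$x{\left(a \right)} = 4 a^{2}$ ($x{\left(a \right)} = 2 a 2 a = 4 a^{2}$)
$y = -1720$ ($y = 4 \left(-430\right) = -1720$)
$x{\left(\left(-1\right) 22 \right)} + y = 4 \left(\left(-1\right) 22\right)^{2} - 1720 = 4 \left(-22\right)^{2} - 1720 = 4 \cdot 484 - 1720 = 1936 - 1720 = 216$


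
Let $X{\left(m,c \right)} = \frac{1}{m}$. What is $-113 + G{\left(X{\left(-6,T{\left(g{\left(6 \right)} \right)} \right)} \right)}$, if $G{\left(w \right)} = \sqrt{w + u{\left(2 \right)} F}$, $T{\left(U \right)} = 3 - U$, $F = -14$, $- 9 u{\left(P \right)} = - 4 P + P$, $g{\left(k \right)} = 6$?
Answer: $-113 + \frac{i \sqrt{38}}{2} \approx -113.0 + 3.0822 i$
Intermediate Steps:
$u{\left(P \right)} = \frac{P}{3}$ ($u{\left(P \right)} = - \frac{- 4 P + P}{9} = - \frac{\left(-3\right) P}{9} = \frac{P}{3}$)
$G{\left(w \right)} = \sqrt{- \frac{28}{3} + w}$ ($G{\left(w \right)} = \sqrt{w + \frac{1}{3} \cdot 2 \left(-14\right)} = \sqrt{w + \frac{2}{3} \left(-14\right)} = \sqrt{w - \frac{28}{3}} = \sqrt{- \frac{28}{3} + w}$)
$-113 + G{\left(X{\left(-6,T{\left(g{\left(6 \right)} \right)} \right)} \right)} = -113 + \frac{\sqrt{-84 + \frac{9}{-6}}}{3} = -113 + \frac{\sqrt{-84 + 9 \left(- \frac{1}{6}\right)}}{3} = -113 + \frac{\sqrt{-84 - \frac{3}{2}}}{3} = -113 + \frac{\sqrt{- \frac{171}{2}}}{3} = -113 + \frac{\frac{3}{2} i \sqrt{38}}{3} = -113 + \frac{i \sqrt{38}}{2}$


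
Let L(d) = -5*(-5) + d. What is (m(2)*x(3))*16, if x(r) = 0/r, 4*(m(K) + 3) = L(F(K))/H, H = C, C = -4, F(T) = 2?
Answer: 0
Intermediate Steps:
L(d) = 25 + d
H = -4
m(K) = -75/16 (m(K) = -3 + ((25 + 2)/(-4))/4 = -3 + (27*(-1/4))/4 = -3 + (1/4)*(-27/4) = -3 - 27/16 = -75/16)
x(r) = 0
(m(2)*x(3))*16 = -75/16*0*16 = 0*16 = 0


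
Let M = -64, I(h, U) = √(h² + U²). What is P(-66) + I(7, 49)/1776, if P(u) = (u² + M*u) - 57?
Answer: 8523 + 35*√2/1776 ≈ 8523.0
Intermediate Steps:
I(h, U) = √(U² + h²)
P(u) = -57 + u² - 64*u (P(u) = (u² - 64*u) - 57 = -57 + u² - 64*u)
P(-66) + I(7, 49)/1776 = (-57 + (-66)² - 64*(-66)) + √(49² + 7²)/1776 = (-57 + 4356 + 4224) + √(2401 + 49)*(1/1776) = 8523 + √2450*(1/1776) = 8523 + (35*√2)*(1/1776) = 8523 + 35*√2/1776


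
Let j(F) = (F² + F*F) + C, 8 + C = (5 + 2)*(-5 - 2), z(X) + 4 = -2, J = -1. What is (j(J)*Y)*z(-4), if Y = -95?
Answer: -31350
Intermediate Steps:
z(X) = -6 (z(X) = -4 - 2 = -6)
C = -57 (C = -8 + (5 + 2)*(-5 - 2) = -8 + 7*(-7) = -8 - 49 = -57)
j(F) = -57 + 2*F² (j(F) = (F² + F*F) - 57 = (F² + F²) - 57 = 2*F² - 57 = -57 + 2*F²)
(j(J)*Y)*z(-4) = ((-57 + 2*(-1)²)*(-95))*(-6) = ((-57 + 2*1)*(-95))*(-6) = ((-57 + 2)*(-95))*(-6) = -55*(-95)*(-6) = 5225*(-6) = -31350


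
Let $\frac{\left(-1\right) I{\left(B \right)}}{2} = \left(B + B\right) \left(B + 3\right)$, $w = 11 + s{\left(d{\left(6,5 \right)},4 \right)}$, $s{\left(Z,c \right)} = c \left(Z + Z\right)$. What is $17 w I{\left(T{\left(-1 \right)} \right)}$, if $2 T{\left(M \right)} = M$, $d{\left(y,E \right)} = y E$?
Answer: $21335$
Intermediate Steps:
$d{\left(y,E \right)} = E y$
$s{\left(Z,c \right)} = 2 Z c$ ($s{\left(Z,c \right)} = c 2 Z = 2 Z c$)
$T{\left(M \right)} = \frac{M}{2}$
$w = 251$ ($w = 11 + 2 \cdot 5 \cdot 6 \cdot 4 = 11 + 2 \cdot 30 \cdot 4 = 11 + 240 = 251$)
$I{\left(B \right)} = - 4 B \left(3 + B\right)$ ($I{\left(B \right)} = - 2 \left(B + B\right) \left(B + 3\right) = - 2 \cdot 2 B \left(3 + B\right) = - 4 B \left(3 + B\right)$)
$17 w I{\left(T{\left(-1 \right)} \right)} = 17 \cdot 251 \left(- 4 \cdot \frac{1}{2} \left(-1\right) \left(3 + \frac{1}{2} \left(-1\right)\right)\right) = 4267 \left(\left(-4\right) \left(- \frac{1}{2}\right) \left(3 - \frac{1}{2}\right)\right) = 4267 \left(\left(-4\right) \left(- \frac{1}{2}\right) \frac{5}{2}\right) = 4267 \cdot 5 = 21335$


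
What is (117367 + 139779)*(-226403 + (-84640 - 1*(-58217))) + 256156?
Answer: -65012938440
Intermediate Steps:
(117367 + 139779)*(-226403 + (-84640 - 1*(-58217))) + 256156 = 257146*(-226403 + (-84640 + 58217)) + 256156 = 257146*(-226403 - 26423) + 256156 = 257146*(-252826) + 256156 = -65013194596 + 256156 = -65012938440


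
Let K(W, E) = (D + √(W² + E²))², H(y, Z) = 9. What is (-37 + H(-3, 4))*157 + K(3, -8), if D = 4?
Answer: -4307 + 8*√73 ≈ -4238.6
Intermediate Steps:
K(W, E) = (4 + √(E² + W²))² (K(W, E) = (4 + √(W² + E²))² = (4 + √(E² + W²))²)
(-37 + H(-3, 4))*157 + K(3, -8) = (-37 + 9)*157 + (4 + √((-8)² + 3²))² = -28*157 + (4 + √(64 + 9))² = -4396 + (4 + √73)²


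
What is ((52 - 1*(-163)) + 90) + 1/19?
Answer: 5796/19 ≈ 305.05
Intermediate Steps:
((52 - 1*(-163)) + 90) + 1/19 = ((52 + 163) + 90) + 1/19 = (215 + 90) + 1/19 = 305 + 1/19 = 5796/19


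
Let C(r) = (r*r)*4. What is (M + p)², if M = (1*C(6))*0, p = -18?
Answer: 324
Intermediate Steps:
C(r) = 4*r² (C(r) = r²*4 = 4*r²)
M = 0 (M = (1*(4*6²))*0 = (1*(4*36))*0 = (1*144)*0 = 144*0 = 0)
(M + p)² = (0 - 18)² = (-18)² = 324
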